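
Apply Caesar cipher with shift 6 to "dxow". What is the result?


Caesar cipher: shift "dxow" by 6
  'd' (pos 3) + 6 = pos 9 = 'j'
  'x' (pos 23) + 6 = pos 3 = 'd'
  'o' (pos 14) + 6 = pos 20 = 'u'
  'w' (pos 22) + 6 = pos 2 = 'c'
Result: jduc

jduc


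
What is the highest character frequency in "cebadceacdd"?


Input: cebadceacdd
Character counts:
  'a': 2
  'b': 1
  'c': 3
  'd': 3
  'e': 2
Maximum frequency: 3

3


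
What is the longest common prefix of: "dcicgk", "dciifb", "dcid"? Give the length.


Words: dcicgk, dciifb, dcid
  Position 0: all 'd' => match
  Position 1: all 'c' => match
  Position 2: all 'i' => match
  Position 3: ('c', 'i', 'd') => mismatch, stop
LCP = "dci" (length 3)

3


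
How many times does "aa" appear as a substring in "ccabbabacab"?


Searching for "aa" in "ccabbabacab"
Scanning each position:
  Position 0: "cc" => no
  Position 1: "ca" => no
  Position 2: "ab" => no
  Position 3: "bb" => no
  Position 4: "ba" => no
  Position 5: "ab" => no
  Position 6: "ba" => no
  Position 7: "ac" => no
  Position 8: "ca" => no
  Position 9: "ab" => no
Total occurrences: 0

0


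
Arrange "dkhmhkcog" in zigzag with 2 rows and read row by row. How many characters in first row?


Zigzag "dkhmhkcog" into 2 rows:
Placing characters:
  'd' => row 0
  'k' => row 1
  'h' => row 0
  'm' => row 1
  'h' => row 0
  'k' => row 1
  'c' => row 0
  'o' => row 1
  'g' => row 0
Rows:
  Row 0: "dhhcg"
  Row 1: "kmko"
First row length: 5

5


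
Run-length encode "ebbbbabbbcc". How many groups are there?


Input: ebbbbabbbcc
Scanning for consecutive runs:
  Group 1: 'e' x 1 (positions 0-0)
  Group 2: 'b' x 4 (positions 1-4)
  Group 3: 'a' x 1 (positions 5-5)
  Group 4: 'b' x 3 (positions 6-8)
  Group 5: 'c' x 2 (positions 9-10)
Total groups: 5

5


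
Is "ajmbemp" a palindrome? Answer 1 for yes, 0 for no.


Input: ajmbemp
Reversed: pmebmja
  Compare pos 0 ('a') with pos 6 ('p'): MISMATCH
  Compare pos 1 ('j') with pos 5 ('m'): MISMATCH
  Compare pos 2 ('m') with pos 4 ('e'): MISMATCH
Result: not a palindrome

0


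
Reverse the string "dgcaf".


Input: dgcaf
Reading characters right to left:
  Position 4: 'f'
  Position 3: 'a'
  Position 2: 'c'
  Position 1: 'g'
  Position 0: 'd'
Reversed: facgd

facgd


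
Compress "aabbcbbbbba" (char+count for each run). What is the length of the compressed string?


Input: aabbcbbbbba
Runs:
  'a' x 2 => "a2"
  'b' x 2 => "b2"
  'c' x 1 => "c1"
  'b' x 5 => "b5"
  'a' x 1 => "a1"
Compressed: "a2b2c1b5a1"
Compressed length: 10

10


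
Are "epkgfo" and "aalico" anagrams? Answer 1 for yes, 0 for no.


Strings: "epkgfo", "aalico"
Sorted first:  efgkop
Sorted second: aacilo
Differ at position 0: 'e' vs 'a' => not anagrams

0


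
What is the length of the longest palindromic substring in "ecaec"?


Input: "ecaec"
Checking substrings for palindromes:
  No multi-char palindromic substrings found
Longest palindromic substring: "e" with length 1

1


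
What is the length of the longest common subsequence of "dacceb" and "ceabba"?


LCS of "dacceb" and "ceabba"
DP table:
           c    e    a    b    b    a
      0    0    0    0    0    0    0
  d   0    0    0    0    0    0    0
  a   0    0    0    1    1    1    1
  c   0    1    1    1    1    1    1
  c   0    1    1    1    1    1    1
  e   0    1    2    2    2    2    2
  b   0    1    2    2    3    3    3
LCS length = dp[6][6] = 3

3


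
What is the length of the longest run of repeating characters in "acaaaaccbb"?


Input: "acaaaaccbb"
Scanning for longest run:
  Position 1 ('c'): new char, reset run to 1
  Position 2 ('a'): new char, reset run to 1
  Position 3 ('a'): continues run of 'a', length=2
  Position 4 ('a'): continues run of 'a', length=3
  Position 5 ('a'): continues run of 'a', length=4
  Position 6 ('c'): new char, reset run to 1
  Position 7 ('c'): continues run of 'c', length=2
  Position 8 ('b'): new char, reset run to 1
  Position 9 ('b'): continues run of 'b', length=2
Longest run: 'a' with length 4

4


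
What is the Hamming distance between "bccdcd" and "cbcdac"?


Comparing "bccdcd" and "cbcdac" position by position:
  Position 0: 'b' vs 'c' => differ
  Position 1: 'c' vs 'b' => differ
  Position 2: 'c' vs 'c' => same
  Position 3: 'd' vs 'd' => same
  Position 4: 'c' vs 'a' => differ
  Position 5: 'd' vs 'c' => differ
Total differences (Hamming distance): 4

4


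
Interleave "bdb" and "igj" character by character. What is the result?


Interleaving "bdb" and "igj":
  Position 0: 'b' from first, 'i' from second => "bi"
  Position 1: 'd' from first, 'g' from second => "dg"
  Position 2: 'b' from first, 'j' from second => "bj"
Result: bidgbj

bidgbj


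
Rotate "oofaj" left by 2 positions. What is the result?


Input: "oofaj", rotate left by 2
First 2 characters: "oo"
Remaining characters: "faj"
Concatenate remaining + first: "faj" + "oo" = "fajoo"

fajoo


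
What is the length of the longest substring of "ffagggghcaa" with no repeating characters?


Input: "ffagggghcaa"
Sliding window (track last position of each char):
  Position 0 ('f'): window [0,0] length 1 -- new best
  Position 1 ('f'): repeat (last at 0), move window start to 1
  Position 1 ('f'): window [1,1] length 1
  Position 2 ('a'): window [1,2] length 2 -- new best
  Position 3 ('g'): window [1,3] length 3 -- new best
  Position 4 ('g'): repeat (last at 3), move window start to 4
  Position 4 ('g'): window [4,4] length 1
  Position 5 ('g'): repeat (last at 4), move window start to 5
  Position 5 ('g'): window [5,5] length 1
  Position 6 ('g'): repeat (last at 5), move window start to 6
  Position 6 ('g'): window [6,6] length 1
  Position 7 ('h'): window [6,7] length 2
  Position 8 ('c'): window [6,8] length 3
  Position 9 ('a'): window [6,9] length 4 -- new best
  Position 10 ('a'): repeat (last at 9), move window start to 10
  Position 10 ('a'): window [10,10] length 1
Longest substring with no repeats: "ghca" with length 4

4


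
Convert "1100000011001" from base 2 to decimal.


Input: "1100000011001" in base 2
Positional expansion:
  Digit '1' (value 1) x 2^12 = 4096
  Digit '1' (value 1) x 2^11 = 2048
  Digit '0' (value 0) x 2^10 = 0
  Digit '0' (value 0) x 2^9 = 0
  Digit '0' (value 0) x 2^8 = 0
  Digit '0' (value 0) x 2^7 = 0
  Digit '0' (value 0) x 2^6 = 0
  Digit '0' (value 0) x 2^5 = 0
  Digit '1' (value 1) x 2^4 = 16
  Digit '1' (value 1) x 2^3 = 8
  Digit '0' (value 0) x 2^2 = 0
  Digit '0' (value 0) x 2^1 = 0
  Digit '1' (value 1) x 2^0 = 1
Sum = 6169

6169


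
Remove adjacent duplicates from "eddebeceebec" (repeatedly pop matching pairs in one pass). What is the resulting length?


Input: eddebeceebec
Stack-based adjacent duplicate removal:
  Read 'e': push. Stack: e
  Read 'd': push. Stack: ed
  Read 'd': matches stack top 'd' => pop. Stack: e
  Read 'e': matches stack top 'e' => pop. Stack: (empty)
  Read 'b': push. Stack: b
  Read 'e': push. Stack: be
  Read 'c': push. Stack: bec
  Read 'e': push. Stack: bece
  Read 'e': matches stack top 'e' => pop. Stack: bec
  Read 'b': push. Stack: becb
  Read 'e': push. Stack: becbe
  Read 'c': push. Stack: becbec
Final stack: "becbec" (length 6)

6


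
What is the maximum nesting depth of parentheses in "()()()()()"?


Input: "()()()()()"
Tracking depth:
  Position 0 '(': depth becomes 1
  Position 1 ')': depth becomes 0
  Position 2 '(': depth becomes 1
  Position 3 ')': depth becomes 0
  Position 4 '(': depth becomes 1
  Position 5 ')': depth becomes 0
  Position 6 '(': depth becomes 1
  Position 7 ')': depth becomes 0
  Position 8 '(': depth becomes 1
  Position 9 ')': depth becomes 0
Maximum depth reached: 1

1


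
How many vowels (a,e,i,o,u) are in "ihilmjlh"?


Input: ihilmjlh
Checking each character:
  'i' at position 0: vowel (running total: 1)
  'h' at position 1: consonant
  'i' at position 2: vowel (running total: 2)
  'l' at position 3: consonant
  'm' at position 4: consonant
  'j' at position 5: consonant
  'l' at position 6: consonant
  'h' at position 7: consonant
Total vowels: 2

2


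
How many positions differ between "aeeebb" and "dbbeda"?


Comparing "aeeebb" and "dbbeda" position by position:
  Position 0: 'a' vs 'd' => DIFFER
  Position 1: 'e' vs 'b' => DIFFER
  Position 2: 'e' vs 'b' => DIFFER
  Position 3: 'e' vs 'e' => same
  Position 4: 'b' vs 'd' => DIFFER
  Position 5: 'b' vs 'a' => DIFFER
Positions that differ: 5

5


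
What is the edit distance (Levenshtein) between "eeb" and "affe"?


Computing edit distance: "eeb" -> "affe"
DP table:
           a    f    f    e
      0    1    2    3    4
  e   1    1    2    3    3
  e   2    2    2    3    3
  b   3    3    3    3    4
Edit distance = dp[3][4] = 4

4


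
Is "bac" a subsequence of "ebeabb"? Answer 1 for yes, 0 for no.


Check if "bac" is a subsequence of "ebeabb"
Greedy scan:
  Position 0 ('e'): no match needed
  Position 1 ('b'): matches sub[0] = 'b'
  Position 2 ('e'): no match needed
  Position 3 ('a'): matches sub[1] = 'a'
  Position 4 ('b'): no match needed
  Position 5 ('b'): no match needed
Only matched 2/3 characters => not a subsequence

0


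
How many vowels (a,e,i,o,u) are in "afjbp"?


Input: afjbp
Checking each character:
  'a' at position 0: vowel (running total: 1)
  'f' at position 1: consonant
  'j' at position 2: consonant
  'b' at position 3: consonant
  'p' at position 4: consonant
Total vowels: 1

1


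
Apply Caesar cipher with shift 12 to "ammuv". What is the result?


Caesar cipher: shift "ammuv" by 12
  'a' (pos 0) + 12 = pos 12 = 'm'
  'm' (pos 12) + 12 = pos 24 = 'y'
  'm' (pos 12) + 12 = pos 24 = 'y'
  'u' (pos 20) + 12 = pos 6 = 'g'
  'v' (pos 21) + 12 = pos 7 = 'h'
Result: myygh

myygh


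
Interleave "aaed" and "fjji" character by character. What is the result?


Interleaving "aaed" and "fjji":
  Position 0: 'a' from first, 'f' from second => "af"
  Position 1: 'a' from first, 'j' from second => "aj"
  Position 2: 'e' from first, 'j' from second => "ej"
  Position 3: 'd' from first, 'i' from second => "di"
Result: afajejdi

afajejdi


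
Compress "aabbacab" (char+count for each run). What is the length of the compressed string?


Input: aabbacab
Runs:
  'a' x 2 => "a2"
  'b' x 2 => "b2"
  'a' x 1 => "a1"
  'c' x 1 => "c1"
  'a' x 1 => "a1"
  'b' x 1 => "b1"
Compressed: "a2b2a1c1a1b1"
Compressed length: 12

12


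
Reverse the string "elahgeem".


Input: elahgeem
Reading characters right to left:
  Position 7: 'm'
  Position 6: 'e'
  Position 5: 'e'
  Position 4: 'g'
  Position 3: 'h'
  Position 2: 'a'
  Position 1: 'l'
  Position 0: 'e'
Reversed: meeghale

meeghale


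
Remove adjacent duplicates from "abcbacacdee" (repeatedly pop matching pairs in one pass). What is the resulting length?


Input: abcbacacdee
Stack-based adjacent duplicate removal:
  Read 'a': push. Stack: a
  Read 'b': push. Stack: ab
  Read 'c': push. Stack: abc
  Read 'b': push. Stack: abcb
  Read 'a': push. Stack: abcba
  Read 'c': push. Stack: abcbac
  Read 'a': push. Stack: abcbaca
  Read 'c': push. Stack: abcbacac
  Read 'd': push. Stack: abcbacacd
  Read 'e': push. Stack: abcbacacde
  Read 'e': matches stack top 'e' => pop. Stack: abcbacacd
Final stack: "abcbacacd" (length 9)

9


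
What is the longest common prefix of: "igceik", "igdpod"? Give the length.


Words: igceik, igdpod
  Position 0: all 'i' => match
  Position 1: all 'g' => match
  Position 2: ('c', 'd') => mismatch, stop
LCP = "ig" (length 2)

2


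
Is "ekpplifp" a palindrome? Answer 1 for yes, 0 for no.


Input: ekpplifp
Reversed: pfilppke
  Compare pos 0 ('e') with pos 7 ('p'): MISMATCH
  Compare pos 1 ('k') with pos 6 ('f'): MISMATCH
  Compare pos 2 ('p') with pos 5 ('i'): MISMATCH
  Compare pos 3 ('p') with pos 4 ('l'): MISMATCH
Result: not a palindrome

0


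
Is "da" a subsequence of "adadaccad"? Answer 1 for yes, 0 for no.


Check if "da" is a subsequence of "adadaccad"
Greedy scan:
  Position 0 ('a'): no match needed
  Position 1 ('d'): matches sub[0] = 'd'
  Position 2 ('a'): matches sub[1] = 'a'
  Position 3 ('d'): no match needed
  Position 4 ('a'): no match needed
  Position 5 ('c'): no match needed
  Position 6 ('c'): no match needed
  Position 7 ('a'): no match needed
  Position 8 ('d'): no match needed
All 2 characters matched => is a subsequence

1


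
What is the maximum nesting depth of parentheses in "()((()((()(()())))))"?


Input: "()((()((()(()())))))"
Tracking depth:
  Position 0 '(': depth becomes 1
  Position 1 ')': depth becomes 0
  Position 2 '(': depth becomes 1
  Position 3 '(': depth becomes 2
  Position 4 '(': depth becomes 3
  Position 5 ')': depth becomes 2
  Position 6 '(': depth becomes 3
  Position 7 '(': depth becomes 4
  Position 8 '(': depth becomes 5
  Position 9 ')': depth becomes 4
  Position 10 '(': depth becomes 5
  Position 11 '(': depth becomes 6
  Position 12 ')': depth becomes 5
  Position 13 '(': depth becomes 6
  Position 14 ')': depth becomes 5
  Position 15 ')': depth becomes 4
  Position 16 ')': depth becomes 3
  Position 17 ')': depth becomes 2
  Position 18 ')': depth becomes 1
  Position 19 ')': depth becomes 0
Maximum depth reached: 6

6


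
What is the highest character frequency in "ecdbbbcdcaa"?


Input: ecdbbbcdcaa
Character counts:
  'a': 2
  'b': 3
  'c': 3
  'd': 2
  'e': 1
Maximum frequency: 3

3


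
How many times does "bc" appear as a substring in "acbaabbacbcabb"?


Searching for "bc" in "acbaabbacbcabb"
Scanning each position:
  Position 0: "ac" => no
  Position 1: "cb" => no
  Position 2: "ba" => no
  Position 3: "aa" => no
  Position 4: "ab" => no
  Position 5: "bb" => no
  Position 6: "ba" => no
  Position 7: "ac" => no
  Position 8: "cb" => no
  Position 9: "bc" => MATCH
  Position 10: "ca" => no
  Position 11: "ab" => no
  Position 12: "bb" => no
Total occurrences: 1

1


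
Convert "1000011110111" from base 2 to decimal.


Input: "1000011110111" in base 2
Positional expansion:
  Digit '1' (value 1) x 2^12 = 4096
  Digit '0' (value 0) x 2^11 = 0
  Digit '0' (value 0) x 2^10 = 0
  Digit '0' (value 0) x 2^9 = 0
  Digit '0' (value 0) x 2^8 = 0
  Digit '1' (value 1) x 2^7 = 128
  Digit '1' (value 1) x 2^6 = 64
  Digit '1' (value 1) x 2^5 = 32
  Digit '1' (value 1) x 2^4 = 16
  Digit '0' (value 0) x 2^3 = 0
  Digit '1' (value 1) x 2^2 = 4
  Digit '1' (value 1) x 2^1 = 2
  Digit '1' (value 1) x 2^0 = 1
Sum = 4343

4343


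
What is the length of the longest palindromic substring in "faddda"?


Input: "faddda"
Checking substrings for palindromes:
  [1:6] "addda" (len 5) => palindrome
  [2:5] "ddd" (len 3) => palindrome
  [2:4] "dd" (len 2) => palindrome
  [3:5] "dd" (len 2) => palindrome
Longest palindromic substring: "addda" with length 5

5


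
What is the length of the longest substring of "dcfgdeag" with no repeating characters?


Input: "dcfgdeag"
Sliding window (track last position of each char):
  Position 0 ('d'): window [0,0] length 1 -- new best
  Position 1 ('c'): window [0,1] length 2 -- new best
  Position 2 ('f'): window [0,2] length 3 -- new best
  Position 3 ('g'): window [0,3] length 4 -- new best
  Position 4 ('d'): repeat (last at 0), move window start to 1
  Position 4 ('d'): window [1,4] length 4
  Position 5 ('e'): window [1,5] length 5 -- new best
  Position 6 ('a'): window [1,6] length 6 -- new best
  Position 7 ('g'): repeat (last at 3), move window start to 4
  Position 7 ('g'): window [4,7] length 4
Longest substring with no repeats: "cfgdea" with length 6

6


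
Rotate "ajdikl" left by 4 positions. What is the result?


Input: "ajdikl", rotate left by 4
First 4 characters: "ajdi"
Remaining characters: "kl"
Concatenate remaining + first: "kl" + "ajdi" = "klajdi"

klajdi


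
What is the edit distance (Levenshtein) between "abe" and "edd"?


Computing edit distance: "abe" -> "edd"
DP table:
           e    d    d
      0    1    2    3
  a   1    1    2    3
  b   2    2    2    3
  e   3    2    3    3
Edit distance = dp[3][3] = 3

3


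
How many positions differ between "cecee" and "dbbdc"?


Comparing "cecee" and "dbbdc" position by position:
  Position 0: 'c' vs 'd' => DIFFER
  Position 1: 'e' vs 'b' => DIFFER
  Position 2: 'c' vs 'b' => DIFFER
  Position 3: 'e' vs 'd' => DIFFER
  Position 4: 'e' vs 'c' => DIFFER
Positions that differ: 5

5


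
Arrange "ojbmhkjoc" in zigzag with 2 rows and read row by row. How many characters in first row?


Zigzag "ojbmhkjoc" into 2 rows:
Placing characters:
  'o' => row 0
  'j' => row 1
  'b' => row 0
  'm' => row 1
  'h' => row 0
  'k' => row 1
  'j' => row 0
  'o' => row 1
  'c' => row 0
Rows:
  Row 0: "obhjc"
  Row 1: "jmko"
First row length: 5

5


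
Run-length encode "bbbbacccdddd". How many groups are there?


Input: bbbbacccdddd
Scanning for consecutive runs:
  Group 1: 'b' x 4 (positions 0-3)
  Group 2: 'a' x 1 (positions 4-4)
  Group 3: 'c' x 3 (positions 5-7)
  Group 4: 'd' x 4 (positions 8-11)
Total groups: 4

4


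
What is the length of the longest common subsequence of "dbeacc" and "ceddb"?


LCS of "dbeacc" and "ceddb"
DP table:
           c    e    d    d    b
      0    0    0    0    0    0
  d   0    0    0    1    1    1
  b   0    0    0    1    1    2
  e   0    0    1    1    1    2
  a   0    0    1    1    1    2
  c   0    1    1    1    1    2
  c   0    1    1    1    1    2
LCS length = dp[6][5] = 2

2


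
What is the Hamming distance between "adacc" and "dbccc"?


Comparing "adacc" and "dbccc" position by position:
  Position 0: 'a' vs 'd' => differ
  Position 1: 'd' vs 'b' => differ
  Position 2: 'a' vs 'c' => differ
  Position 3: 'c' vs 'c' => same
  Position 4: 'c' vs 'c' => same
Total differences (Hamming distance): 3

3


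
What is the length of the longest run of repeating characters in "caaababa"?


Input: "caaababa"
Scanning for longest run:
  Position 1 ('a'): new char, reset run to 1
  Position 2 ('a'): continues run of 'a', length=2
  Position 3 ('a'): continues run of 'a', length=3
  Position 4 ('b'): new char, reset run to 1
  Position 5 ('a'): new char, reset run to 1
  Position 6 ('b'): new char, reset run to 1
  Position 7 ('a'): new char, reset run to 1
Longest run: 'a' with length 3

3


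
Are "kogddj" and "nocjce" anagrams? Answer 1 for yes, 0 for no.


Strings: "kogddj", "nocjce"
Sorted first:  ddgjko
Sorted second: ccejno
Differ at position 0: 'd' vs 'c' => not anagrams

0


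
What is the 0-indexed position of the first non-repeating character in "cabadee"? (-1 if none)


Input: cabadee
Character frequencies:
  'a': 2
  'b': 1
  'c': 1
  'd': 1
  'e': 2
Scanning left to right for freq == 1:
  Position 0 ('c'): unique! => answer = 0

0


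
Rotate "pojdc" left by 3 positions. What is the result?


Input: "pojdc", rotate left by 3
First 3 characters: "poj"
Remaining characters: "dc"
Concatenate remaining + first: "dc" + "poj" = "dcpoj"

dcpoj


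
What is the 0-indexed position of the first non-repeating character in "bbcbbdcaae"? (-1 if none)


Input: bbcbbdcaae
Character frequencies:
  'a': 2
  'b': 4
  'c': 2
  'd': 1
  'e': 1
Scanning left to right for freq == 1:
  Position 0 ('b'): freq=4, skip
  Position 1 ('b'): freq=4, skip
  Position 2 ('c'): freq=2, skip
  Position 3 ('b'): freq=4, skip
  Position 4 ('b'): freq=4, skip
  Position 5 ('d'): unique! => answer = 5

5


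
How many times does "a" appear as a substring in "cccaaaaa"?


Searching for "a" in "cccaaaaa"
Scanning each position:
  Position 0: "c" => no
  Position 1: "c" => no
  Position 2: "c" => no
  Position 3: "a" => MATCH
  Position 4: "a" => MATCH
  Position 5: "a" => MATCH
  Position 6: "a" => MATCH
  Position 7: "a" => MATCH
Total occurrences: 5

5


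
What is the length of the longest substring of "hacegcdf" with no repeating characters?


Input: "hacegcdf"
Sliding window (track last position of each char):
  Position 0 ('h'): window [0,0] length 1 -- new best
  Position 1 ('a'): window [0,1] length 2 -- new best
  Position 2 ('c'): window [0,2] length 3 -- new best
  Position 3 ('e'): window [0,3] length 4 -- new best
  Position 4 ('g'): window [0,4] length 5 -- new best
  Position 5 ('c'): repeat (last at 2), move window start to 3
  Position 5 ('c'): window [3,5] length 3
  Position 6 ('d'): window [3,6] length 4
  Position 7 ('f'): window [3,7] length 5
Longest substring with no repeats: "haceg" with length 5

5


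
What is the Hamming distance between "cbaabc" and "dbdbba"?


Comparing "cbaabc" and "dbdbba" position by position:
  Position 0: 'c' vs 'd' => differ
  Position 1: 'b' vs 'b' => same
  Position 2: 'a' vs 'd' => differ
  Position 3: 'a' vs 'b' => differ
  Position 4: 'b' vs 'b' => same
  Position 5: 'c' vs 'a' => differ
Total differences (Hamming distance): 4

4


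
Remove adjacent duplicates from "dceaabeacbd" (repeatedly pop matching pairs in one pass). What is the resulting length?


Input: dceaabeacbd
Stack-based adjacent duplicate removal:
  Read 'd': push. Stack: d
  Read 'c': push. Stack: dc
  Read 'e': push. Stack: dce
  Read 'a': push. Stack: dcea
  Read 'a': matches stack top 'a' => pop. Stack: dce
  Read 'b': push. Stack: dceb
  Read 'e': push. Stack: dcebe
  Read 'a': push. Stack: dcebea
  Read 'c': push. Stack: dcebeac
  Read 'b': push. Stack: dcebeacb
  Read 'd': push. Stack: dcebeacbd
Final stack: "dcebeacbd" (length 9)

9


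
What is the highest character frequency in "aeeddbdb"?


Input: aeeddbdb
Character counts:
  'a': 1
  'b': 2
  'd': 3
  'e': 2
Maximum frequency: 3

3


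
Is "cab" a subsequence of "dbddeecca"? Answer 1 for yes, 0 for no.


Check if "cab" is a subsequence of "dbddeecca"
Greedy scan:
  Position 0 ('d'): no match needed
  Position 1 ('b'): no match needed
  Position 2 ('d'): no match needed
  Position 3 ('d'): no match needed
  Position 4 ('e'): no match needed
  Position 5 ('e'): no match needed
  Position 6 ('c'): matches sub[0] = 'c'
  Position 7 ('c'): no match needed
  Position 8 ('a'): matches sub[1] = 'a'
Only matched 2/3 characters => not a subsequence

0


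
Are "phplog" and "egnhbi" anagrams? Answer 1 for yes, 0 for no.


Strings: "phplog", "egnhbi"
Sorted first:  ghlopp
Sorted second: beghin
Differ at position 0: 'g' vs 'b' => not anagrams

0


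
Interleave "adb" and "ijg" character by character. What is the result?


Interleaving "adb" and "ijg":
  Position 0: 'a' from first, 'i' from second => "ai"
  Position 1: 'd' from first, 'j' from second => "dj"
  Position 2: 'b' from first, 'g' from second => "bg"
Result: aidjbg

aidjbg


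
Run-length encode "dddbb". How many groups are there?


Input: dddbb
Scanning for consecutive runs:
  Group 1: 'd' x 3 (positions 0-2)
  Group 2: 'b' x 2 (positions 3-4)
Total groups: 2

2


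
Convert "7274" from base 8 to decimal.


Input: "7274" in base 8
Positional expansion:
  Digit '7' (value 7) x 8^3 = 3584
  Digit '2' (value 2) x 8^2 = 128
  Digit '7' (value 7) x 8^1 = 56
  Digit '4' (value 4) x 8^0 = 4
Sum = 3772

3772


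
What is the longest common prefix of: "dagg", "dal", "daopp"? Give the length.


Words: dagg, dal, daopp
  Position 0: all 'd' => match
  Position 1: all 'a' => match
  Position 2: ('g', 'l', 'o') => mismatch, stop
LCP = "da" (length 2)

2


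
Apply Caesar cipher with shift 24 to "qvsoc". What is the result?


Caesar cipher: shift "qvsoc" by 24
  'q' (pos 16) + 24 = pos 14 = 'o'
  'v' (pos 21) + 24 = pos 19 = 't'
  's' (pos 18) + 24 = pos 16 = 'q'
  'o' (pos 14) + 24 = pos 12 = 'm'
  'c' (pos 2) + 24 = pos 0 = 'a'
Result: otqma

otqma


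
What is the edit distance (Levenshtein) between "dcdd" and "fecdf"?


Computing edit distance: "dcdd" -> "fecdf"
DP table:
           f    e    c    d    f
      0    1    2    3    4    5
  d   1    1    2    3    3    4
  c   2    2    2    2    3    4
  d   3    3    3    3    2    3
  d   4    4    4    4    3    3
Edit distance = dp[4][5] = 3

3


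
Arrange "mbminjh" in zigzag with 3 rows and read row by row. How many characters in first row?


Zigzag "mbminjh" into 3 rows:
Placing characters:
  'm' => row 0
  'b' => row 1
  'm' => row 2
  'i' => row 1
  'n' => row 0
  'j' => row 1
  'h' => row 2
Rows:
  Row 0: "mn"
  Row 1: "bij"
  Row 2: "mh"
First row length: 2

2


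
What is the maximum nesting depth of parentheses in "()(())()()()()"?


Input: "()(())()()()()"
Tracking depth:
  Position 0 '(': depth becomes 1
  Position 1 ')': depth becomes 0
  Position 2 '(': depth becomes 1
  Position 3 '(': depth becomes 2
  Position 4 ')': depth becomes 1
  Position 5 ')': depth becomes 0
  Position 6 '(': depth becomes 1
  Position 7 ')': depth becomes 0
  Position 8 '(': depth becomes 1
  Position 9 ')': depth becomes 0
  Position 10 '(': depth becomes 1
  Position 11 ')': depth becomes 0
  Position 12 '(': depth becomes 1
  Position 13 ')': depth becomes 0
Maximum depth reached: 2

2


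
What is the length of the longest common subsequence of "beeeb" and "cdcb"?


LCS of "beeeb" and "cdcb"
DP table:
           c    d    c    b
      0    0    0    0    0
  b   0    0    0    0    1
  e   0    0    0    0    1
  e   0    0    0    0    1
  e   0    0    0    0    1
  b   0    0    0    0    1
LCS length = dp[5][4] = 1

1


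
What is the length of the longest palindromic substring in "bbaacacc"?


Input: "bbaacacc"
Checking substrings for palindromes:
  [3:6] "aca" (len 3) => palindrome
  [4:7] "cac" (len 3) => palindrome
  [0:2] "bb" (len 2) => palindrome
  [2:4] "aa" (len 2) => palindrome
  [6:8] "cc" (len 2) => palindrome
Longest palindromic substring: "aca" with length 3

3


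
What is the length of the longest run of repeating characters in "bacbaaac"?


Input: "bacbaaac"
Scanning for longest run:
  Position 1 ('a'): new char, reset run to 1
  Position 2 ('c'): new char, reset run to 1
  Position 3 ('b'): new char, reset run to 1
  Position 4 ('a'): new char, reset run to 1
  Position 5 ('a'): continues run of 'a', length=2
  Position 6 ('a'): continues run of 'a', length=3
  Position 7 ('c'): new char, reset run to 1
Longest run: 'a' with length 3

3


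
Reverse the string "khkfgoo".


Input: khkfgoo
Reading characters right to left:
  Position 6: 'o'
  Position 5: 'o'
  Position 4: 'g'
  Position 3: 'f'
  Position 2: 'k'
  Position 1: 'h'
  Position 0: 'k'
Reversed: oogfkhk

oogfkhk


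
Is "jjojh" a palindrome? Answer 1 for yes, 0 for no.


Input: jjojh
Reversed: hjojj
  Compare pos 0 ('j') with pos 4 ('h'): MISMATCH
  Compare pos 1 ('j') with pos 3 ('j'): match
Result: not a palindrome

0


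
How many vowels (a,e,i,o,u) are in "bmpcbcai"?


Input: bmpcbcai
Checking each character:
  'b' at position 0: consonant
  'm' at position 1: consonant
  'p' at position 2: consonant
  'c' at position 3: consonant
  'b' at position 4: consonant
  'c' at position 5: consonant
  'a' at position 6: vowel (running total: 1)
  'i' at position 7: vowel (running total: 2)
Total vowels: 2

2


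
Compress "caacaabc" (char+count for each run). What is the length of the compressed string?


Input: caacaabc
Runs:
  'c' x 1 => "c1"
  'a' x 2 => "a2"
  'c' x 1 => "c1"
  'a' x 2 => "a2"
  'b' x 1 => "b1"
  'c' x 1 => "c1"
Compressed: "c1a2c1a2b1c1"
Compressed length: 12

12


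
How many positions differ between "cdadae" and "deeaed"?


Comparing "cdadae" and "deeaed" position by position:
  Position 0: 'c' vs 'd' => DIFFER
  Position 1: 'd' vs 'e' => DIFFER
  Position 2: 'a' vs 'e' => DIFFER
  Position 3: 'd' vs 'a' => DIFFER
  Position 4: 'a' vs 'e' => DIFFER
  Position 5: 'e' vs 'd' => DIFFER
Positions that differ: 6

6


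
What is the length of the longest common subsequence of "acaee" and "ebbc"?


LCS of "acaee" and "ebbc"
DP table:
           e    b    b    c
      0    0    0    0    0
  a   0    0    0    0    0
  c   0    0    0    0    1
  a   0    0    0    0    1
  e   0    1    1    1    1
  e   0    1    1    1    1
LCS length = dp[5][4] = 1

1


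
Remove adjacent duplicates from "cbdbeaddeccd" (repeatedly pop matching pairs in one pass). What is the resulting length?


Input: cbdbeaddeccd
Stack-based adjacent duplicate removal:
  Read 'c': push. Stack: c
  Read 'b': push. Stack: cb
  Read 'd': push. Stack: cbd
  Read 'b': push. Stack: cbdb
  Read 'e': push. Stack: cbdbe
  Read 'a': push. Stack: cbdbea
  Read 'd': push. Stack: cbdbead
  Read 'd': matches stack top 'd' => pop. Stack: cbdbea
  Read 'e': push. Stack: cbdbeae
  Read 'c': push. Stack: cbdbeaec
  Read 'c': matches stack top 'c' => pop. Stack: cbdbeae
  Read 'd': push. Stack: cbdbeaed
Final stack: "cbdbeaed" (length 8)

8


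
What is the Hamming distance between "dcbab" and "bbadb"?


Comparing "dcbab" and "bbadb" position by position:
  Position 0: 'd' vs 'b' => differ
  Position 1: 'c' vs 'b' => differ
  Position 2: 'b' vs 'a' => differ
  Position 3: 'a' vs 'd' => differ
  Position 4: 'b' vs 'b' => same
Total differences (Hamming distance): 4

4


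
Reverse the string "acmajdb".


Input: acmajdb
Reading characters right to left:
  Position 6: 'b'
  Position 5: 'd'
  Position 4: 'j'
  Position 3: 'a'
  Position 2: 'm'
  Position 1: 'c'
  Position 0: 'a'
Reversed: bdjamca

bdjamca


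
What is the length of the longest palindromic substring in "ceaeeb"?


Input: "ceaeeb"
Checking substrings for palindromes:
  [1:4] "eae" (len 3) => palindrome
  [3:5] "ee" (len 2) => palindrome
Longest palindromic substring: "eae" with length 3

3


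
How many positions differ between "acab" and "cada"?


Comparing "acab" and "cada" position by position:
  Position 0: 'a' vs 'c' => DIFFER
  Position 1: 'c' vs 'a' => DIFFER
  Position 2: 'a' vs 'd' => DIFFER
  Position 3: 'b' vs 'a' => DIFFER
Positions that differ: 4

4


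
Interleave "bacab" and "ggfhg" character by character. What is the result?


Interleaving "bacab" and "ggfhg":
  Position 0: 'b' from first, 'g' from second => "bg"
  Position 1: 'a' from first, 'g' from second => "ag"
  Position 2: 'c' from first, 'f' from second => "cf"
  Position 3: 'a' from first, 'h' from second => "ah"
  Position 4: 'b' from first, 'g' from second => "bg"
Result: bgagcfahbg

bgagcfahbg


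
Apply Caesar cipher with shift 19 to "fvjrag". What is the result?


Caesar cipher: shift "fvjrag" by 19
  'f' (pos 5) + 19 = pos 24 = 'y'
  'v' (pos 21) + 19 = pos 14 = 'o'
  'j' (pos 9) + 19 = pos 2 = 'c'
  'r' (pos 17) + 19 = pos 10 = 'k'
  'a' (pos 0) + 19 = pos 19 = 't'
  'g' (pos 6) + 19 = pos 25 = 'z'
Result: yocktz

yocktz


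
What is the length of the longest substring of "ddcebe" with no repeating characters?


Input: "ddcebe"
Sliding window (track last position of each char):
  Position 0 ('d'): window [0,0] length 1 -- new best
  Position 1 ('d'): repeat (last at 0), move window start to 1
  Position 1 ('d'): window [1,1] length 1
  Position 2 ('c'): window [1,2] length 2 -- new best
  Position 3 ('e'): window [1,3] length 3 -- new best
  Position 4 ('b'): window [1,4] length 4 -- new best
  Position 5 ('e'): repeat (last at 3), move window start to 4
  Position 5 ('e'): window [4,5] length 2
Longest substring with no repeats: "dceb" with length 4

4


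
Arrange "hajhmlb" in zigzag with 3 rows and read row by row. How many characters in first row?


Zigzag "hajhmlb" into 3 rows:
Placing characters:
  'h' => row 0
  'a' => row 1
  'j' => row 2
  'h' => row 1
  'm' => row 0
  'l' => row 1
  'b' => row 2
Rows:
  Row 0: "hm"
  Row 1: "ahl"
  Row 2: "jb"
First row length: 2

2


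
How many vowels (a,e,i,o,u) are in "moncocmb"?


Input: moncocmb
Checking each character:
  'm' at position 0: consonant
  'o' at position 1: vowel (running total: 1)
  'n' at position 2: consonant
  'c' at position 3: consonant
  'o' at position 4: vowel (running total: 2)
  'c' at position 5: consonant
  'm' at position 6: consonant
  'b' at position 7: consonant
Total vowels: 2

2


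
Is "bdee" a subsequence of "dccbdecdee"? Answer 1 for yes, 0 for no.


Check if "bdee" is a subsequence of "dccbdecdee"
Greedy scan:
  Position 0 ('d'): no match needed
  Position 1 ('c'): no match needed
  Position 2 ('c'): no match needed
  Position 3 ('b'): matches sub[0] = 'b'
  Position 4 ('d'): matches sub[1] = 'd'
  Position 5 ('e'): matches sub[2] = 'e'
  Position 6 ('c'): no match needed
  Position 7 ('d'): no match needed
  Position 8 ('e'): matches sub[3] = 'e'
  Position 9 ('e'): no match needed
All 4 characters matched => is a subsequence

1


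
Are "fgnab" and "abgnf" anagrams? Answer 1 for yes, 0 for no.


Strings: "fgnab", "abgnf"
Sorted first:  abfgn
Sorted second: abfgn
Sorted forms match => anagrams

1


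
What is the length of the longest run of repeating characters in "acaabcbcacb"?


Input: "acaabcbcacb"
Scanning for longest run:
  Position 1 ('c'): new char, reset run to 1
  Position 2 ('a'): new char, reset run to 1
  Position 3 ('a'): continues run of 'a', length=2
  Position 4 ('b'): new char, reset run to 1
  Position 5 ('c'): new char, reset run to 1
  Position 6 ('b'): new char, reset run to 1
  Position 7 ('c'): new char, reset run to 1
  Position 8 ('a'): new char, reset run to 1
  Position 9 ('c'): new char, reset run to 1
  Position 10 ('b'): new char, reset run to 1
Longest run: 'a' with length 2

2


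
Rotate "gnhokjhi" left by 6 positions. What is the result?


Input: "gnhokjhi", rotate left by 6
First 6 characters: "gnhokj"
Remaining characters: "hi"
Concatenate remaining + first: "hi" + "gnhokj" = "hignhokj"

hignhokj


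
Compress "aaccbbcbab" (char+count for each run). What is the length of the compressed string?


Input: aaccbbcbab
Runs:
  'a' x 2 => "a2"
  'c' x 2 => "c2"
  'b' x 2 => "b2"
  'c' x 1 => "c1"
  'b' x 1 => "b1"
  'a' x 1 => "a1"
  'b' x 1 => "b1"
Compressed: "a2c2b2c1b1a1b1"
Compressed length: 14

14


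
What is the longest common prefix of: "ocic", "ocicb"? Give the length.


Words: ocic, ocicb
  Position 0: all 'o' => match
  Position 1: all 'c' => match
  Position 2: all 'i' => match
  Position 3: all 'c' => match
LCP = "ocic" (length 4)

4


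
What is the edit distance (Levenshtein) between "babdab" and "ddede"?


Computing edit distance: "babdab" -> "ddede"
DP table:
           d    d    e    d    e
      0    1    2    3    4    5
  b   1    1    2    3    4    5
  a   2    2    2    3    4    5
  b   3    3    3    3    4    5
  d   4    3    3    4    3    4
  a   5    4    4    4    4    4
  b   6    5    5    5    5    5
Edit distance = dp[6][5] = 5

5


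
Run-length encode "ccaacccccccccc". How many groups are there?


Input: ccaacccccccccc
Scanning for consecutive runs:
  Group 1: 'c' x 2 (positions 0-1)
  Group 2: 'a' x 2 (positions 2-3)
  Group 3: 'c' x 10 (positions 4-13)
Total groups: 3

3


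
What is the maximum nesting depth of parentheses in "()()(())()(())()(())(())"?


Input: "()()(())()(())()(())(())"
Tracking depth:
  Position 0 '(': depth becomes 1
  Position 1 ')': depth becomes 0
  Position 2 '(': depth becomes 1
  Position 3 ')': depth becomes 0
  Position 4 '(': depth becomes 1
  Position 5 '(': depth becomes 2
  Position 6 ')': depth becomes 1
  Position 7 ')': depth becomes 0
  Position 8 '(': depth becomes 1
  Position 9 ')': depth becomes 0
  Position 10 '(': depth becomes 1
  Position 11 '(': depth becomes 2
  Position 12 ')': depth becomes 1
  Position 13 ')': depth becomes 0
  Position 14 '(': depth becomes 1
  Position 15 ')': depth becomes 0
  Position 16 '(': depth becomes 1
  Position 17 '(': depth becomes 2
  Position 18 ')': depth becomes 1
  Position 19 ')': depth becomes 0
  Position 20 '(': depth becomes 1
  Position 21 '(': depth becomes 2
  Position 22 ')': depth becomes 1
  Position 23 ')': depth becomes 0
Maximum depth reached: 2

2


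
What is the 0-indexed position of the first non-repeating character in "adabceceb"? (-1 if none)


Input: adabceceb
Character frequencies:
  'a': 2
  'b': 2
  'c': 2
  'd': 1
  'e': 2
Scanning left to right for freq == 1:
  Position 0 ('a'): freq=2, skip
  Position 1 ('d'): unique! => answer = 1

1


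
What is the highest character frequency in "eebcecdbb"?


Input: eebcecdbb
Character counts:
  'b': 3
  'c': 2
  'd': 1
  'e': 3
Maximum frequency: 3

3


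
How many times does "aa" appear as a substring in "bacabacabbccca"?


Searching for "aa" in "bacabacabbccca"
Scanning each position:
  Position 0: "ba" => no
  Position 1: "ac" => no
  Position 2: "ca" => no
  Position 3: "ab" => no
  Position 4: "ba" => no
  Position 5: "ac" => no
  Position 6: "ca" => no
  Position 7: "ab" => no
  Position 8: "bb" => no
  Position 9: "bc" => no
  Position 10: "cc" => no
  Position 11: "cc" => no
  Position 12: "ca" => no
Total occurrences: 0

0


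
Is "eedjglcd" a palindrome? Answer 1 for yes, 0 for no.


Input: eedjglcd
Reversed: dclgjdee
  Compare pos 0 ('e') with pos 7 ('d'): MISMATCH
  Compare pos 1 ('e') with pos 6 ('c'): MISMATCH
  Compare pos 2 ('d') with pos 5 ('l'): MISMATCH
  Compare pos 3 ('j') with pos 4 ('g'): MISMATCH
Result: not a palindrome

0


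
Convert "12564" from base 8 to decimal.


Input: "12564" in base 8
Positional expansion:
  Digit '1' (value 1) x 8^4 = 4096
  Digit '2' (value 2) x 8^3 = 1024
  Digit '5' (value 5) x 8^2 = 320
  Digit '6' (value 6) x 8^1 = 48
  Digit '4' (value 4) x 8^0 = 4
Sum = 5492

5492


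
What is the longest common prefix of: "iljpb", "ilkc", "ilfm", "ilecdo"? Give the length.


Words: iljpb, ilkc, ilfm, ilecdo
  Position 0: all 'i' => match
  Position 1: all 'l' => match
  Position 2: ('j', 'k', 'f', 'e') => mismatch, stop
LCP = "il" (length 2)

2


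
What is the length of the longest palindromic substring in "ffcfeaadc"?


Input: "ffcfeaadc"
Checking substrings for palindromes:
  [1:4] "fcf" (len 3) => palindrome
  [0:2] "ff" (len 2) => palindrome
  [5:7] "aa" (len 2) => palindrome
Longest palindromic substring: "fcf" with length 3

3


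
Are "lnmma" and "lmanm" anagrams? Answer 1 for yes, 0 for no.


Strings: "lnmma", "lmanm"
Sorted first:  almmn
Sorted second: almmn
Sorted forms match => anagrams

1


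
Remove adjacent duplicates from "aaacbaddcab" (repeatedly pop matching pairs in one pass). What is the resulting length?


Input: aaacbaddcab
Stack-based adjacent duplicate removal:
  Read 'a': push. Stack: a
  Read 'a': matches stack top 'a' => pop. Stack: (empty)
  Read 'a': push. Stack: a
  Read 'c': push. Stack: ac
  Read 'b': push. Stack: acb
  Read 'a': push. Stack: acba
  Read 'd': push. Stack: acbad
  Read 'd': matches stack top 'd' => pop. Stack: acba
  Read 'c': push. Stack: acbac
  Read 'a': push. Stack: acbaca
  Read 'b': push. Stack: acbacab
Final stack: "acbacab" (length 7)

7


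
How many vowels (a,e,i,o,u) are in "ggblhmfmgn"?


Input: ggblhmfmgn
Checking each character:
  'g' at position 0: consonant
  'g' at position 1: consonant
  'b' at position 2: consonant
  'l' at position 3: consonant
  'h' at position 4: consonant
  'm' at position 5: consonant
  'f' at position 6: consonant
  'm' at position 7: consonant
  'g' at position 8: consonant
  'n' at position 9: consonant
Total vowels: 0

0


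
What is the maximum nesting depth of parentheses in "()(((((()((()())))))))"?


Input: "()(((((()((()())))))))"
Tracking depth:
  Position 0 '(': depth becomes 1
  Position 1 ')': depth becomes 0
  Position 2 '(': depth becomes 1
  Position 3 '(': depth becomes 2
  Position 4 '(': depth becomes 3
  Position 5 '(': depth becomes 4
  Position 6 '(': depth becomes 5
  Position 7 '(': depth becomes 6
  Position 8 ')': depth becomes 5
  Position 9 '(': depth becomes 6
  Position 10 '(': depth becomes 7
  Position 11 '(': depth becomes 8
  Position 12 ')': depth becomes 7
  Position 13 '(': depth becomes 8
  Position 14 ')': depth becomes 7
  Position 15 ')': depth becomes 6
  Position 16 ')': depth becomes 5
  Position 17 ')': depth becomes 4
  Position 18 ')': depth becomes 3
  Position 19 ')': depth becomes 2
  Position 20 ')': depth becomes 1
  Position 21 ')': depth becomes 0
Maximum depth reached: 8

8


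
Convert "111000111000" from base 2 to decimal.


Input: "111000111000" in base 2
Positional expansion:
  Digit '1' (value 1) x 2^11 = 2048
  Digit '1' (value 1) x 2^10 = 1024
  Digit '1' (value 1) x 2^9 = 512
  Digit '0' (value 0) x 2^8 = 0
  Digit '0' (value 0) x 2^7 = 0
  Digit '0' (value 0) x 2^6 = 0
  Digit '1' (value 1) x 2^5 = 32
  Digit '1' (value 1) x 2^4 = 16
  Digit '1' (value 1) x 2^3 = 8
  Digit '0' (value 0) x 2^2 = 0
  Digit '0' (value 0) x 2^1 = 0
  Digit '0' (value 0) x 2^0 = 0
Sum = 3640

3640
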